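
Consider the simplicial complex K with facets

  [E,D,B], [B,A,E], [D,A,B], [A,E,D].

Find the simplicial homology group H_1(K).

We work with the vertex ordering A < B < D < E. The simplices of K, each written with vertices in increasing order, are:

  0-simplices (4): A, B, D, E
  1-simplices (6): AB, AD, AE, BD, BE, DE
  2-simplices (4): ABD, ABE, ADE, BDE

giving chain groups C_0 ≅ Z^4, C_1 ≅ Z^6, C_2 ≅ Z^4.

The boundary map ∂_1: C_1 → C_0 sends each edge [p,q] (with p < q) to q − p. For instance
  ∂BD = D − B.
The 4×6 boundary matrix has rank 3 and Smith normal form diag(1,1,1).

The boundary map ∂_2: C_2 → C_1 sends each 2-simplex [p,q,r] to [q,r] − [p,r] + [p,q]. For instance
  ∂BDE = DE − BE + BD,
  ∂ABD = BD − AD + AB.
The 6×4 boundary matrix has rank 3 and Smith normal form diag(1,1,1).

Computing H_k = (kernel of ∂_k) / (image of ∂_{k+1}):

  H_1: rank ker ∂_1 − rank ∂_2 = (6 − 3) − 3 = 0, and the invariant factors of ∂_2 are all 1, so H_1 ≅ 0.

(K is a triangulation of the 2-sphere S^2.)

H_1 ≅ 0.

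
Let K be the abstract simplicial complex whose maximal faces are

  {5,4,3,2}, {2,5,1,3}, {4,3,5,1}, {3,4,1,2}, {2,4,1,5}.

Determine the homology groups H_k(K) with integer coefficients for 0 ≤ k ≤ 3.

H_0 = Z,  H_1 = 0,  H_2 = 0,  H_3 = Z.

K has 5 vertices, 10 edges, 10 triangles, 5 3-simplices.
rank ∂_0 = 0, rank ∂_1 = 4 ⇒ b_0 = 5 − 0 − 4 = 1; all invariant factors of ∂_1 are 1 so no torsion. So H_0 ≅ Z.
rank ∂_1 = 4, rank ∂_2 = 6 ⇒ b_1 = 10 − 4 − 6 = 0; all invariant factors of ∂_2 are 1 so no torsion. So H_1 ≅ 0.
rank ∂_2 = 6, rank ∂_3 = 4 ⇒ b_2 = 10 − 6 − 4 = 0; all invariant factors of ∂_3 are 1 so no torsion. So H_2 ≅ 0.
rank ∂_3 = 4, rank ∂_4 = 0 ⇒ b_3 = 5 − 4 − 0 = 1. So H_3 ≅ Z.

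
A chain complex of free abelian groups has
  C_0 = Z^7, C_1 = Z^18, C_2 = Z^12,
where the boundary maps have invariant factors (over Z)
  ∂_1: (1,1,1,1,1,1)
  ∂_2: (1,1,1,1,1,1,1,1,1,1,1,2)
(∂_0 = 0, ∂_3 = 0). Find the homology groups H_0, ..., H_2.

H_0: b_0 = 7 − 0 − 6 = 1; torsion from ∂_1 factors > 1: none. So H_0 = Z.
H_1: b_1 = 18 − 6 − 12 = 0; torsion from ∂_2 factors > 1: [2]. So H_1 = Z/2Z.
H_2: b_2 = 12 − 12 − 0 = 0; torsion from ∂_3 factors > 1: none. So H_2 = 0.

H_0 = Z,  H_1 = Z/2Z,  H_2 = 0.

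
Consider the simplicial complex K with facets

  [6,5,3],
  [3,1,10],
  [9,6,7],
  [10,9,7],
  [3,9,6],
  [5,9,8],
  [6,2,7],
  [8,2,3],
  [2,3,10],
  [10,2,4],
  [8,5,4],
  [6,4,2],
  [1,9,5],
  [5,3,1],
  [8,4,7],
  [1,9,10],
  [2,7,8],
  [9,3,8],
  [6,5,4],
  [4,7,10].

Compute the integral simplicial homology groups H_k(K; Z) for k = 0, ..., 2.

H_0 ≅ Z,  H_1 ≅ Z × Z/2,  H_2 = 0.

K has 10 vertices, 30 edges, 20 triangles.
rank ∂_0 = 0, rank ∂_1 = 9 ⇒ b_0 = 10 − 0 − 9 = 1; all invariant factors of ∂_1 are 1 so no torsion. So H_0 = Z.
rank ∂_1 = 9, rank ∂_2 = 20 ⇒ b_1 = 30 − 9 − 20 = 1; ∂_2 has invariant factor(s) [2] giving torsion. So H_1 = Z × Z/2.
rank ∂_2 = 20, rank ∂_3 = 0 ⇒ b_2 = 20 − 20 − 0 = 0. So H_2 = 0.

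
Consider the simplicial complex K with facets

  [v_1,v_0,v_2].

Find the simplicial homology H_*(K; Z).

Take the total order v_0 < v_1 < v_2 on the vertex set. Then K (dimension 2) consists of the simplices:

  0-simplices (3): [v_0], [v_1], [v_2]
  1-simplices (3): [v_0,v_1], [v_0,v_2], [v_1,v_2]
  2-simplices (1): [v_0,v_1,v_2]

Hence C_0 ≅ Z^3, C_1 ≅ Z^3, C_2 ≅ Z^1.

The boundary map ∂_1: C_1 → C_0 maps an edge to its endpoints' difference, ∂[p,q] = q − p. For instance
  ∂[v_0,v_2] = [v_2] − [v_0].
As a 3×3 matrix over Z this has rank 2, with invariant factors (1,1).

The boundary map ∂_2: C_2 → C_1 acts by ∂[p,q,r] = [q,r] − [p,r] + [p,q]. For instance
  ∂[v_0,v_1,v_2] = [v_1,v_2] − [v_0,v_2] + [v_0,v_1].
This gives a 3×1 integer matrix of rank 1; reducing to Smith normal form yields diagonal entries (1).

Reading off H_k = ker ∂_k / im ∂_{k+1}:

  H_0: rank C_0 − rank ∂_1 = 3 − 2 = 1, and the invariant factors of ∂_1 are all 1, so H_0 = Z.
  H_1: rank ker ∂_1 − rank ∂_2 = (3 − 2) − 1 = 0, and the invariant factors of ∂_2 are all 1, so H_1 = 0.
  H_2: rank ker ∂_2 − rank ∂_3 = (1 − 1) − 0 = 0, and there is no ∂_3, so H_2 = 0.

(K is a triangulation of the 2-simplex.)

H_0 = Z,  H_1 = 0,  H_2 = 0.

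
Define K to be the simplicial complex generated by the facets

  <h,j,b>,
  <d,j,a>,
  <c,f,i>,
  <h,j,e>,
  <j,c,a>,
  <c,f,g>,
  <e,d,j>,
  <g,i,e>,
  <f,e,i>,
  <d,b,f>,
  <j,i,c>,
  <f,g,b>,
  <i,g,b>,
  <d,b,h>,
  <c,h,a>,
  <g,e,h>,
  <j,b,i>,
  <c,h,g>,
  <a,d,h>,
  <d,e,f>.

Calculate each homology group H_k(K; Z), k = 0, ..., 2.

H_0 = Z,  H_1 = Z ⊕ Z/2Z,  H_2 = 0.

Fix the vertex order a < b < c < d < e < f < g < h < i < j and write every simplex with vertices in increasing order. Then dim K = 2 and the simplices of K are:

  0-simplices (10): a, b, c, d, e, f, g, h, i, j
  1-simplices (30): ac, ad, ah, aj, bd, bf, bg, bh, bi, bj, cf, cg, ch, ci, cj, de, df, dh, dj, ef, eg, eh, ei, ej, fg, fi, gh, gi, hj, ij
  2-simplices (20): ach, acj, adh, adj, bdf, bdh, bfg, bgi, bhj, bij, cfg, cfi, cgh, cij, def, dej, efi, egh, egi, ehj

so the chain groups are C_0 ≅ Z^10, C_1 ≅ Z^30, C_2 ≅ Z^20.

The boundary map ∂_1: C_1 → C_0 is given by ∂[p,q] = [q] − [p]. For instance
  ∂bj = j − b.
As a 10×30 matrix over Z this has rank 9, with invariant factors (1,1,1,1,1,1,1,1,1).

Boundary ∂_2: C_2 → C_1 sends each 2-simplex [p,q,r] to [q,r] − [p,r] + [p,q]. For instance
  ∂bhj = hj − bj + bh,
  ∂adh = dh − ah + ad.
The 30×20 boundary matrix has rank 20 and Smith normal form diag(1,1,1,1,1,1,1,1,1,1,1,1,1,1,1,1,1,1,1,2).

From H_k ≅ ker(∂_k) / im(∂_{k+1}) we obtain:

  H_0: rank C_0 − rank ∂_1 = 10 − 9 = 1, and the invariant factors of ∂_1 are all 1, so H_0 = Z.
  H_1: rank ker ∂_1 − rank ∂_2 = (30 − 9) − 20 = 1, and ∂_2 has invariant factor 2 > 1, so H_1 = Z ⊕ Z/2Z.
  H_2: rank ker ∂_2 − rank ∂_3 = (20 − 20) − 0 = 0, and there is no ∂_3, so H_2 = 0.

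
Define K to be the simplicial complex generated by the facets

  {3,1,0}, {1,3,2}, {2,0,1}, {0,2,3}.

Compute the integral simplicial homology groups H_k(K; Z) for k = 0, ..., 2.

H_0 ≅ Z,  H_1 = 0,  H_2 ≅ Z.

Take the total order 0 < 1 < 2 < 3 on the vertex set. Then K (dimension 2) consists of the simplices:

  0-simplices (4): [0], [1], [2], [3]
  1-simplices (6): [0,1], [0,2], [0,3], [1,2], [1,3], [2,3]
  2-simplices (4): [0,1,2], [0,1,3], [0,2,3], [1,2,3]

Hence C_0 ≅ Z^4, C_1 ≅ Z^6, C_2 ≅ Z^4.

The boundary map ∂_1: C_1 → C_0 sends each edge [p,q] (with p < q) to q − p.
As a 4×6 matrix over Z this has rank 3, with invariant factors (1,1,1).

∂_2: C_2 → C_1 sends each 2-simplex [p,q,r] to [q,r] − [p,r] + [p,q]. For instance
  ∂[0,1,2] = [1,2] − [0,2] + [0,1],
  ∂[0,1,3] = [1,3] − [0,3] + [0,1].
As a 6×4 matrix over Z this has rank 3, with invariant factors (1,1,1).

Now H_k = ker ∂_k / im ∂_{k+1}, so:

  H_0: rank C_0 − rank ∂_1 = 4 − 3 = 1, and the invariant factors of ∂_1 are all 1, so H_0 = Z.
  H_1: rank ker ∂_1 − rank ∂_2 = (6 − 3) − 3 = 0, and the invariant factors of ∂_2 are all 1, so H_1 = 0.
  H_2: rank ker ∂_2 − rank ∂_3 = (4 − 3) − 0 = 1, and there is no ∂_3, so H_2 = Z.

As a check, the Euler characteristic is 4 − 6 + 4 = 2, which agrees with 1 − 0 + 1 = 2.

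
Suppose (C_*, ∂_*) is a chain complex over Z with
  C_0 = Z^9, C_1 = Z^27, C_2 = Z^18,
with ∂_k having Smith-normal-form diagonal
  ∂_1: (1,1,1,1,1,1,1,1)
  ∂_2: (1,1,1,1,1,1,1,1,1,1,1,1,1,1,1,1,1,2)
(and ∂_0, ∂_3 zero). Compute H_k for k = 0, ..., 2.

H_0: b_0 = 9 − 0 − 8 = 1; torsion from ∂_1 factors > 1: none. So H_0 ≅ Z.
H_1: b_1 = 27 − 8 − 18 = 1; torsion from ∂_2 factors > 1: [2]. So H_1 ≅ Z ⊕ Z/2.
H_2: b_2 = 18 − 18 − 0 = 0; torsion from ∂_3 factors > 1: none. So H_2 ≅ 0.

H_0 ≅ Z,  H_1 ≅ Z ⊕ Z/2,  H_2 = 0.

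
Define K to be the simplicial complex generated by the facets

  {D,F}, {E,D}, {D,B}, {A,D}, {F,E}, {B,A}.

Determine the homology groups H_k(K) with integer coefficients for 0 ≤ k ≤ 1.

We work with the vertex ordering A < B < D < E < F. The simplices of K, each written with vertices in increasing order, are:

  0-simplices (5): A, B, D, E, F
  1-simplices (6): AB, AD, BD, DE, DF, EF

so the chain groups are C_0 ≅ Z^5, C_1 ≅ Z^6.

Boundary ∂_1: C_1 → C_0 maps an edge to its endpoints' difference, ∂[p,q] = q − p. For instance
  ∂BD = D − B.
This gives a 5×6 integer matrix of rank 4; reducing to Smith normal form yields diagonal entries (1,1,1,1).

Computing H_k = (kernel of ∂_k) / (image of ∂_{k+1}):

  H_0: rank C_0 − rank ∂_1 = 5 − 4 = 1, and the invariant factors of ∂_1 are all 1, so H_0 ≅ Z.
  H_1: rank ker ∂_1 − rank ∂_2 = (6 − 4) − 0 = 2, and there is no ∂_2, so H_1 ≅ Z^2.

H_0 ≅ Z,  H_1 ≅ Z^2.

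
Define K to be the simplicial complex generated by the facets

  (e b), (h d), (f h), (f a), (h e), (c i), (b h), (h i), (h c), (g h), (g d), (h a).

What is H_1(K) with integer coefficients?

Order the vertices as a < b < c < d < e < f < g < h < i. Listing each simplex with vertices in this order, K has dimension 1 with simplices:

  0-simplices (9): a, b, c, d, e, f, g, h, i
  1-simplices (12): af, ah, be, bh, ch, ci, dg, dh, eh, fh, gh, hi

so the chain groups are C_0 ≅ Z^9, C_1 ≅ Z^12.

Boundary ∂_1: C_1 → C_0 is given by ∂[p,q] = [q] − [p].
The 9×12 boundary matrix has rank 8 and Smith normal form diag(1,1,1,1,1,1,1,1).

Computing H_k = (kernel of ∂_k) / (image of ∂_{k+1}):

  H_1: rank ker ∂_1 − rank ∂_2 = (12 − 8) − 0 = 4, and there is no ∂_2, so H_1 ≅ Z^4.

H_1 ≅ Z^4.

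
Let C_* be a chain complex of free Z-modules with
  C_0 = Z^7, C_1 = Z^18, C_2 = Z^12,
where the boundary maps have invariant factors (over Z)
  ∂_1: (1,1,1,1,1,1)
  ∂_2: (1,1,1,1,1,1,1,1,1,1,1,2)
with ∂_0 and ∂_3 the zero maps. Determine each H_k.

H_0 = Z,  H_1 = Z/2,  H_2 = 0.

H_0: b_0 = 7 − 0 − 6 = 1; torsion from ∂_1 factors > 1: none. So H_0 = Z.
H_1: b_1 = 18 − 6 − 12 = 0; torsion from ∂_2 factors > 1: [2]. So H_1 = Z/2.
H_2: b_2 = 12 − 12 − 0 = 0; torsion from ∂_3 factors > 1: none. So H_2 = 0.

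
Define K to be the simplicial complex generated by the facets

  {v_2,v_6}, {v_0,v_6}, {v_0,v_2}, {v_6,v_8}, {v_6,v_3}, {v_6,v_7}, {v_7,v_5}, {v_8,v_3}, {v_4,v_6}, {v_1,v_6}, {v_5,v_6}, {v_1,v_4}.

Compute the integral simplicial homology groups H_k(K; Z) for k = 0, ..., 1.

Order the vertices as v_0 < v_1 < v_2 < v_3 < v_4 < v_5 < v_6 < v_7 < v_8. Listing each simplex with vertices in this order, K has dimension 1 with simplices:

  0-simplices (9): [v_0], [v_1], [v_2], [v_3], [v_4], [v_5], [v_6], [v_7], [v_8]
  1-simplices (12): [v_0,v_2], [v_0,v_6], [v_1,v_4], [v_1,v_6], [v_2,v_6], [v_3,v_6], [v_3,v_8], [v_4,v_6], [v_5,v_6], [v_5,v_7], [v_6,v_7], [v_6,v_8]

Hence C_0 ≅ Z^9, C_1 ≅ Z^12.

Boundary ∂_1: C_1 → C_0 maps an edge to its endpoints' difference, ∂[p,q] = q − p.
The resulting 9×12 matrix has rank 8, and its Smith normal form has invariant factors (1,1,1,1,1,1,1,1).

Now H_k = ker ∂_k / im ∂_{k+1}, so:

  H_0: rank C_0 − rank ∂_1 = 9 − 8 = 1, and the invariant factors of ∂_1 are all 1, so H_0 = Z.
  H_1: rank ker ∂_1 − rank ∂_2 = (12 − 8) − 0 = 4, and there is no ∂_2, so H_1 = Z^4.

As a check, the Euler characteristic is 9 − 12 = -3, which agrees with 1 − 4 = -3.

H_0 ≅ Z,  H_1 ≅ Z^4.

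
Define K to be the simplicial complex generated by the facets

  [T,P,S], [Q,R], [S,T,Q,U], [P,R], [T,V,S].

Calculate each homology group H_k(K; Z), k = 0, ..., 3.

Order the vertices as P < Q < R < S < T < U < V. Listing each simplex with vertices in this order, K has dimension 3 with simplices:

  0-simplices (7): P, Q, R, S, T, U, V
  1-simplices (12): PR, PS, PT, QR, QS, QT, QU, ST, SU, SV, TU, TV
  2-simplices (6): PST, QST, QSU, QTU, STU, STV
  3-simplices (1): QSTU

so the chain groups are C_0 ≅ Z^7, C_1 ≅ Z^12, C_2 ≅ Z^6, C_3 ≅ Z^1.

The boundary map ∂_1: C_1 → C_0 sends each edge [p,q] (with p < q) to q − p.
This gives a 7×12 integer matrix of rank 6; reducing to Smith normal form yields diagonal entries (1,1,1,1,1,1).

∂_2: C_2 → C_1 sends each 2-simplex [p,q,r] to [q,r] − [p,r] + [p,q]. For instance
  ∂STV = TV − SV + ST,
  ∂QSU = SU − QU + QS.
The 12×6 boundary matrix has rank 5 and Smith normal form diag(1,1,1,1,1).

The boundary map ∂_3: C_3 → C_2 sends each 3-simplex σ to the alternating sum Σ_i (−1)^i (σ with its i-th vertex removed). For instance
  ∂QSTU = STU − QTU + QSU − QST.
As a 6×1 matrix over Z this has rank 1, with invariant factors (1).

Reading off H_k = ker ∂_k / im ∂_{k+1}:

  H_0: rank C_0 − rank ∂_1 = 7 − 6 = 1, and the invariant factors of ∂_1 are all 1, so H_0 ≅ Z.
  H_1: rank ker ∂_1 − rank ∂_2 = (12 − 6) − 5 = 1, and the invariant factors of ∂_2 are all 1, so H_1 ≅ Z.
  H_2: rank ker ∂_2 − rank ∂_3 = (6 − 5) − 1 = 0, and the invariant factors of ∂_3 are all 1, so H_2 ≅ 0.
  H_3: rank ker ∂_3 − rank ∂_4 = (1 − 1) − 0 = 0, and there is no ∂_4, so H_3 ≅ 0.

H_0 = Z,  H_1 = Z,  H_2 = 0,  H_3 = 0.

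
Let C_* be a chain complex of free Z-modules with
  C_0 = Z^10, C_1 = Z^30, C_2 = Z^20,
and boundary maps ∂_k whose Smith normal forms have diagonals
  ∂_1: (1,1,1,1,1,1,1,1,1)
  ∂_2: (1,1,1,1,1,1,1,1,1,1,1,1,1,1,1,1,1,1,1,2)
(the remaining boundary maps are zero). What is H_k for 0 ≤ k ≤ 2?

H_0 = Z,  H_1 = Z × Z/2,  H_2 = 0.

H_0: b_0 = 10 − 0 − 9 = 1; torsion from ∂_1 factors > 1: none. So H_0 = Z.
H_1: b_1 = 30 − 9 − 20 = 1; torsion from ∂_2 factors > 1: [2]. So H_1 = Z × Z/2.
H_2: b_2 = 20 − 20 − 0 = 0; torsion from ∂_3 factors > 1: none. So H_2 = 0.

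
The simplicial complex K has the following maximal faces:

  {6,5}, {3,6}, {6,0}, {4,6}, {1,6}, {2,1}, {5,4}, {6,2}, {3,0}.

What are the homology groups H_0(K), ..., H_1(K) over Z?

Order the vertices as 0 < 1 < 2 < 3 < 4 < 5 < 6. Listing each simplex with vertices in this order, K has dimension 1 with simplices:

  0-simplices (7): [0], [1], [2], [3], [4], [5], [6]
  1-simplices (9): [0,3], [0,6], [1,2], [1,6], [2,6], [3,6], [4,5], [4,6], [5,6]

so the chain groups are C_0 ≅ Z^7, C_1 ≅ Z^9.

Boundary ∂_1: C_1 → C_0 sends each edge [p,q] (with p < q) to q − p. For instance
  ∂[5,6] = [6] − [5].
As a 7×9 matrix over Z this has rank 6, with invariant factors (1,1,1,1,1,1).

Now H_k = ker ∂_k / im ∂_{k+1}, so:

  H_0: rank C_0 − rank ∂_1 = 7 − 6 = 1, and the invariant factors of ∂_1 are all 1, so H_0 = Z.
  H_1: rank ker ∂_1 − rank ∂_2 = (9 − 6) − 0 = 3, and there is no ∂_2, so H_1 = Z^3.

As a check, the Euler characteristic is 7 − 9 = -2, which agrees with 1 − 3 = -2.

H_0 = Z,  H_1 = Z^3.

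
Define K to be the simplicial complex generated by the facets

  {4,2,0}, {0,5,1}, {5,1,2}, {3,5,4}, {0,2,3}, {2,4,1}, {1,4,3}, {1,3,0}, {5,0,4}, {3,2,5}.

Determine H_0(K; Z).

Take the total order 0 < 1 < 2 < 3 < 4 < 5 on the vertex set. Then K (dimension 2) consists of the simplices:

  0-simplices (6): [0], [1], [2], [3], [4], [5]
  1-simplices (15): [0,1], [0,2], [0,3], [0,4], [0,5], [1,2], [1,3], [1,4], [1,5], [2,3], [2,4], [2,5], [3,4], [3,5], [4,5]
  2-simplices (10): [0,1,3], [0,1,5], [0,2,3], [0,2,4], [0,4,5], [1,2,4], [1,2,5], [1,3,4], [2,3,5], [3,4,5]

giving chain groups C_0 ≅ Z^6, C_1 ≅ Z^15, C_2 ≅ Z^10.

∂_1: C_1 → C_0 sends each edge [p,q] (with p < q) to q − p.
The resulting 6×15 matrix has rank 5, and its Smith normal form has invariant factors (1,1,1,1,1).

The boundary map ∂_2: C_2 → C_1 sends each 2-simplex [p,q,r] to [q,r] − [p,r] + [p,q]. For instance
  ∂[0,1,5] = [1,5] − [0,5] + [0,1],
  ∂[1,3,4] = [3,4] − [1,4] + [1,3].
The resulting 15×10 matrix has rank 10, and its Smith normal form has invariant factors (1,1,1,1,1,1,1,1,1,2).

From H_k ≅ ker(∂_k) / im(∂_{k+1}) we obtain:

  H_0: rank C_0 − rank ∂_1 = 6 − 5 = 1, and the invariant factors of ∂_1 are all 1, so H_0 ≅ Z.

H_0 ≅ Z.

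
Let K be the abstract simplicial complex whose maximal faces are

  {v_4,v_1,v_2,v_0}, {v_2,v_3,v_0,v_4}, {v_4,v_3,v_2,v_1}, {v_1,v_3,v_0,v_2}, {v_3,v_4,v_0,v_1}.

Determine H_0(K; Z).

Take the total order v_0 < v_1 < v_2 < v_3 < v_4 on the vertex set. Then K (dimension 3) consists of the simplices:

  0-simplices (5): [v_0], [v_1], [v_2], [v_3], [v_4]
  1-simplices (10): [v_0,v_1], [v_0,v_2], [v_0,v_3], [v_0,v_4], [v_1,v_2], [v_1,v_3], [v_1,v_4], [v_2,v_3], [v_2,v_4], [v_3,v_4]
  2-simplices (10): [v_0,v_1,v_2], [v_0,v_1,v_3], [v_0,v_1,v_4], [v_0,v_2,v_3], [v_0,v_2,v_4], [v_0,v_3,v_4], [v_1,v_2,v_3], [v_1,v_2,v_4], [v_1,v_3,v_4], [v_2,v_3,v_4]
  3-simplices (5): [v_0,v_1,v_2,v_3], [v_0,v_1,v_2,v_4], [v_0,v_1,v_3,v_4], [v_0,v_2,v_3,v_4], [v_1,v_2,v_3,v_4]

Hence C_0 ≅ Z^5, C_1 ≅ Z^10, C_2 ≅ Z^10, C_3 ≅ Z^5.

The boundary map ∂_1: C_1 → C_0 is given by ∂[p,q] = [q] − [p]. For instance
  ∂[v_1,v_2] = [v_2] − [v_1].
This gives a 5×10 integer matrix of rank 4; reducing to Smith normal form yields diagonal entries (1,1,1,1).

Boundary ∂_2: C_2 → C_1 sends each 2-simplex [p,q,r] to [q,r] − [p,r] + [p,q]. For instance
  ∂[v_1,v_2,v_3] = [v_2,v_3] − [v_1,v_3] + [v_1,v_2],
  ∂[v_0,v_1,v_2] = [v_1,v_2] − [v_0,v_2] + [v_0,v_1].
As a 10×10 matrix over Z this has rank 6, with invariant factors (1,1,1,1,1,1).

The boundary map ∂_3: C_3 → C_2 sends each 3-simplex σ to the alternating sum Σ_i (−1)^i (σ with its i-th vertex removed). For instance
  ∂[v_1,v_2,v_3,v_4] = [v_2,v_3,v_4] − [v_1,v_3,v_4] + [v_1,v_2,v_4] − [v_1,v_2,v_3],
  ∂[v_0,v_2,v_3,v_4] = [v_2,v_3,v_4] − [v_0,v_3,v_4] + [v_0,v_2,v_4] − [v_0,v_2,v_3].
As a 10×5 matrix over Z this has rank 4, with invariant factors (1,1,1,1).

From H_k ≅ ker(∂_k) / im(∂_{k+1}) we obtain:

  H_0: rank C_0 − rank ∂_1 = 5 − 4 = 1, and the invariant factors of ∂_1 are all 1, so H_0 ≅ Z.

H_0 = Z.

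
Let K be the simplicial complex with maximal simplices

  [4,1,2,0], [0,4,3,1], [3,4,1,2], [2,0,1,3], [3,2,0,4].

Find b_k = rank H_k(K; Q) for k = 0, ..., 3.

Order the vertices as 0 < 1 < 2 < 3 < 4. Listing each simplex with vertices in this order, K has dimension 3 with simplices:

  0-simplices (5): [0], [1], [2], [3], [4]
  1-simplices (10): [0,1], [0,2], [0,3], [0,4], [1,2], [1,3], [1,4], [2,3], [2,4], [3,4]
  2-simplices (10): [0,1,2], [0,1,3], [0,1,4], [0,2,3], [0,2,4], [0,3,4], [1,2,3], [1,2,4], [1,3,4], [2,3,4]
  3-simplices (5): [0,1,2,3], [0,1,2,4], [0,1,3,4], [0,2,3,4], [1,2,3,4]

so the chain groups are C_0 ≅ Z^5, C_1 ≅ Z^10, C_2 ≅ Z^10, C_3 ≅ Z^5.

The boundary map ∂_1: C_1 → C_0 sends each edge [p,q] (with p < q) to q − p.
The resulting 5×10 matrix has rank 4, and its Smith normal form has invariant factors (1,1,1,1).

Boundary ∂_2: C_2 → C_1 acts by ∂[p,q,r] = [q,r] − [p,r] + [p,q]. For instance
  ∂[1,2,3] = [2,3] − [1,3] + [1,2],
  ∂[0,1,4] = [1,4] − [0,4] + [0,1].
The 10×10 boundary matrix has rank 6 and Smith normal form diag(1,1,1,1,1,1).

Boundary ∂_3: C_3 → C_2 sends each 3-simplex σ to the alternating sum Σ_i (−1)^i (σ with its i-th vertex removed). For instance
  ∂[0,2,3,4] = [2,3,4] − [0,3,4] + [0,2,4] − [0,2,3],
  ∂[0,1,3,4] = [1,3,4] − [0,3,4] + [0,1,4] − [0,1,3].
As a 10×5 matrix over Z this has rank 4, with invariant factors (1,1,1,1).

From H_k ≅ ker(∂_k) / im(∂_{k+1}) we obtain:

  H_0: rank C_0 − rank ∂_1 = 5 − 4 = 1, and the invariant factors of ∂_1 are all 1, so H_0 = Z.
  H_1: rank ker ∂_1 − rank ∂_2 = (10 − 4) − 6 = 0, and the invariant factors of ∂_2 are all 1, so H_1 = 0.
  H_2: rank ker ∂_2 − rank ∂_3 = (10 − 6) − 4 = 0, and the invariant factors of ∂_3 are all 1, so H_2 = 0.
  H_3: rank ker ∂_3 − rank ∂_4 = (5 − 4) − 0 = 1, and there is no ∂_4, so H_3 = Z.

Hence the Betti numbers are b_0 = 1, b_1 = 0, b_2 = 0, b_3 = 1.

b_0 = 1, b_1 = 0, b_2 = 0, b_3 = 1.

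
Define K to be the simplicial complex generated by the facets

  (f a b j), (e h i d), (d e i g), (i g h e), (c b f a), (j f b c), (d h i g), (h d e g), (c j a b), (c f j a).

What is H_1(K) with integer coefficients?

Fix the vertex order a < b < c < d < e < f < g < h < i < j and write every simplex with vertices in increasing order. Then dim K = 3 and the simplices of K are:

  0-simplices (10): a, b, c, d, e, f, g, h, i, j
  1-simplices (20): ab, ac, af, aj, bc, bf, bj, cf, cj, de, dg, dh, di, eg, eh, ei, fj, gh, gi, hi
  2-simplices (20): abc, abf, abj, acf, acj, afj, bcf, bcj, bfj, cfj, deg, deh, dei, dgh, dgi, dhi, egh, egi, ehi, ghi
  3-simplices (10): abcf, abcj, abfj, acfj, bcfj, degh, degi, dehi, dghi, eghi

Hence C_0 ≅ Z^10, C_1 ≅ Z^20, C_2 ≅ Z^20, C_3 ≅ Z^10.

The boundary map ∂_1: C_1 → C_0 sends each edge [p,q] (with p < q) to q − p. For instance
  ∂af = f − a.
The resulting 10×20 matrix has rank 8, and its Smith normal form has invariant factors (1,1,1,1,1,1,1,1).

∂_2: C_2 → C_1 sends each 2-simplex [p,q,r] to [q,r] − [p,r] + [p,q]. For instance
  ∂egh = gh − eh + eg,
  ∂deh = eh − dh + de.
The 20×20 boundary matrix has rank 12 and Smith normal form diag(1,1,1,1,1,1,1,1,1,1,1,1).

The boundary map ∂_3: C_3 → C_2 sends each 3-simplex σ to the alternating sum Σ_i (−1)^i (σ with its i-th vertex removed). For instance
  ∂abcj = bcj − acj + abj − abc,
  ∂eghi = ghi − ehi + egi − egh.
This gives a 20×10 integer matrix of rank 8; reducing to Smith normal form yields diagonal entries (1,1,1,1,1,1,1,1).

Computing H_k = (kernel of ∂_k) / (image of ∂_{k+1}):

  H_1: rank ker ∂_1 − rank ∂_2 = (20 − 8) − 12 = 0, and the invariant factors of ∂_2 are all 1, so H_1 = 0.

H_1 = 0.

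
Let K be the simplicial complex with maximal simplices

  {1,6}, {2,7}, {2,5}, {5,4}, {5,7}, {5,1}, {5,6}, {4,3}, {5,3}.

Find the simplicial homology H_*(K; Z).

H_0 ≅ Z,  H_1 ≅ Z^3.

Take the total order 1 < 2 < 3 < 4 < 5 < 6 < 7 on the vertex set. Then K (dimension 1) consists of the simplices:

  0-simplices (7): [1], [2], [3], [4], [5], [6], [7]
  1-simplices (9): [1,5], [1,6], [2,5], [2,7], [3,4], [3,5], [4,5], [5,6], [5,7]

Hence C_0 ≅ Z^7, C_1 ≅ Z^9.

∂_1: C_1 → C_0 is given by ∂[p,q] = [q] − [p].
The 7×9 boundary matrix has rank 6 and Smith normal form diag(1,1,1,1,1,1).

From H_k ≅ ker(∂_k) / im(∂_{k+1}) we obtain:

  H_0: rank C_0 − rank ∂_1 = 7 − 6 = 1, and the invariant factors of ∂_1 are all 1, so H_0 ≅ Z.
  H_1: rank ker ∂_1 − rank ∂_2 = (9 − 6) − 0 = 3, and there is no ∂_2, so H_1 ≅ Z^3.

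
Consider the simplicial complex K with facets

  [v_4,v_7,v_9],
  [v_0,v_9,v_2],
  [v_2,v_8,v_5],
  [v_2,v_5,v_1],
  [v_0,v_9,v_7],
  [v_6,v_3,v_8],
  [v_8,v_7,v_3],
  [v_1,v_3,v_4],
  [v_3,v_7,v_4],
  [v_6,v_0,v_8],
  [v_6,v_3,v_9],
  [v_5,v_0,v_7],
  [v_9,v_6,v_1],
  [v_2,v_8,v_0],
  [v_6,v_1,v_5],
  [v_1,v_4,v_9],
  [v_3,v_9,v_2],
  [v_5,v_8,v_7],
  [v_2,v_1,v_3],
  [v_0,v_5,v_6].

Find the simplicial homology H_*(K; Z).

Take the total order v_0 < v_1 < v_2 < v_3 < v_4 < v_5 < v_6 < v_7 < v_8 < v_9 on the vertex set. Then K (dimension 2) consists of the simplices:

  0-simplices (10): [v_0], [v_1], [v_2], [v_3], [v_4], [v_5], [v_6], [v_7], [v_8], [v_9]
  1-simplices (30): (30 of them)
  2-simplices (20): (20 of them)

Hence C_0 ≅ Z^10, C_1 ≅ Z^30, C_2 ≅ Z^20.

∂_1: C_1 → C_0 maps an edge to its endpoints' difference, ∂[p,q] = q − p.
The resulting 10×30 matrix has rank 9, and its Smith normal form has invariant factors (1,1,1,1,1,1,1,1,1).

∂_2: C_2 → C_1 sends each 2-simplex [p,q,r] to [q,r] − [p,r] + [p,q]. For instance
  ∂[v_3,v_4,v_7] = [v_4,v_7] − [v_3,v_7] + [v_3,v_4],
  ∂[v_3,v_7,v_8] = [v_7,v_8] − [v_3,v_8] + [v_3,v_7].
As a 30×20 matrix over Z this has rank 20, with invariant factors (1,1,1,1,1,1,1,1,1,1,1,1,1,1,1,1,1,1,1,2).

Now H_k = ker ∂_k / im ∂_{k+1}, so:

  H_0: rank C_0 − rank ∂_1 = 10 − 9 = 1, and the invariant factors of ∂_1 are all 1, so H_0 ≅ Z.
  H_1: rank ker ∂_1 − rank ∂_2 = (30 − 9) − 20 = 1, and ∂_2 has invariant factor 2 > 1, so H_1 ≅ Z ⊕ Z/2.
  H_2: rank ker ∂_2 − rank ∂_3 = (20 − 20) − 0 = 0, and there is no ∂_3, so H_2 ≅ 0.

(K is a triangulation of the Klein bottle.)

H_0 ≅ Z,  H_1 ≅ Z ⊕ Z/2,  H_2 = 0.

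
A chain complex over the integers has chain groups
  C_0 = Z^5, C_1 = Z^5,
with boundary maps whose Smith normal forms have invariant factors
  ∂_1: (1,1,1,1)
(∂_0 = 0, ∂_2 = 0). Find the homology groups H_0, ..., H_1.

H_0: b_0 = 5 − 0 − 4 = 1; torsion from ∂_1 factors > 1: none. So H_0 = Z.
H_1: b_1 = 5 − 4 − 0 = 1; torsion from ∂_2 factors > 1: none. So H_1 = Z.

H_0 = Z,  H_1 = Z.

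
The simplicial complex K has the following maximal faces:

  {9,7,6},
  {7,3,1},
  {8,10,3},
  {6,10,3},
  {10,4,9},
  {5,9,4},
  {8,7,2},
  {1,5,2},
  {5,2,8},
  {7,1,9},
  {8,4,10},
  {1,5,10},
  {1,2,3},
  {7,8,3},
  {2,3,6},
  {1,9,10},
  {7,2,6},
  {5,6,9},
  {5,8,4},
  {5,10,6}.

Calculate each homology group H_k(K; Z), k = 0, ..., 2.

Order the vertices as 1 < 2 < 3 < 4 < 5 < 6 < 7 < 8 < 9 < 10. Listing each simplex with vertices in this order, K has dimension 2 with simplices:

  0-simplices (10): [1], [2], [3], [4], [5], [6], [7], [8], [9], [10]
  1-simplices (30): (30 of them)
  2-simplices (20): (20 of them)

giving chain groups C_0 ≅ Z^10, C_1 ≅ Z^30, C_2 ≅ Z^20.

The boundary map ∂_1: C_1 → C_0 is given by ∂[p,q] = [q] − [p]. For instance
  ∂[7,8] = [8] − [7].
The resulting 10×30 matrix has rank 9, and its Smith normal form has invariant factors (1,1,1,1,1,1,1,1,1).

∂_2: C_2 → C_1 maps a triangle to the signed sum of its edges. For instance
  ∂[3,7,8] = [7,8] − [3,8] + [3,7],
  ∂[5,6,10] = [6,10] − [5,10] + [5,6].
The resulting 30×20 matrix has rank 20, and its Smith normal form has invariant factors (1,1,1,1,1,1,1,1,1,1,1,1,1,1,1,1,1,1,1,2).

Now H_k = ker ∂_k / im ∂_{k+1}, so:

  H_0: rank C_0 − rank ∂_1 = 10 − 9 = 1, and the invariant factors of ∂_1 are all 1, so H_0 = Z.
  H_1: rank ker ∂_1 − rank ∂_2 = (30 − 9) − 20 = 1, and ∂_2 has invariant factor 2 > 1, so H_1 = Z ⊕ Z/2.
  H_2: rank ker ∂_2 − rank ∂_3 = (20 − 20) − 0 = 0, and there is no ∂_3, so H_2 = 0.

As a check, the Euler characteristic is 10 − 30 + 20 = 0, which agrees with 1 − 1 + 0 = 0.
(K is a triangulation of the Klein bottle.)

H_0 ≅ Z,  H_1 ≅ Z ⊕ Z/2,  H_2 = 0.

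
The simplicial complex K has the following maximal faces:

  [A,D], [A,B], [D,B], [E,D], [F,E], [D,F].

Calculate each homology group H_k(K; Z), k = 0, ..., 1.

H_0 = Z,  H_1 = Z^2.

Fix the vertex order A < B < D < E < F and write every simplex with vertices in increasing order. Then dim K = 1 and the simplices of K are:

  0-simplices (5): A, B, D, E, F
  1-simplices (6): AB, AD, BD, DE, DF, EF

Hence C_0 ≅ Z^5, C_1 ≅ Z^6.

∂_1: C_1 → C_0 maps an edge to its endpoints' difference, ∂[p,q] = q − p.
The resulting 5×6 matrix has rank 4, and its Smith normal form has invariant factors (1,1,1,1).

Now H_k = ker ∂_k / im ∂_{k+1}, so:

  H_0: rank C_0 − rank ∂_1 = 5 − 4 = 1, and the invariant factors of ∂_1 are all 1, so H_0 = Z.
  H_1: rank ker ∂_1 − rank ∂_2 = (6 − 4) − 0 = 2, and there is no ∂_2, so H_1 = Z^2.

As a check, the Euler characteristic is 5 − 6 = -1, which agrees with 1 − 2 = -1.
(K is a triangulation of a wedge of 2 circles.)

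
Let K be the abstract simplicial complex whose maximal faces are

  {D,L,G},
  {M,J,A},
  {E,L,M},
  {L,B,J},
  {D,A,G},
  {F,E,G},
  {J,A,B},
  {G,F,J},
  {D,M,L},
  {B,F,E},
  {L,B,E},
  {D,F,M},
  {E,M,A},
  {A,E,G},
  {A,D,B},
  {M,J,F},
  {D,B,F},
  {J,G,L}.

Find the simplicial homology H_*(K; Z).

H_0 ≅ Z,  H_1 ≅ Z^2,  H_2 ≅ Z.

We work with the vertex ordering A < B < D < E < F < G < J < L < M. The simplices of K, each written with vertices in increasing order, are:

  0-simplices (9): A, B, D, E, F, G, J, L, M
  1-simplices (27): AB, AD, AE, AG, AJ, AM, BD, BE, BF, BJ, BL, DF, DG, DL, DM, EF, EG, EL, EM, FG, FJ, FM, GJ, GL, JL, JM, LM
  2-simplices (18): ABD, ABJ, ADG, AEG, AEM, AJM, BDF, BEF, BEL, BJL, DFM, DGL, DLM, EFG, ELM, FGJ, FJM, GJL

so the chain groups are C_0 ≅ Z^9, C_1 ≅ Z^27, C_2 ≅ Z^18.

Boundary ∂_1: C_1 → C_0 sends each edge [p,q] (with p < q) to q − p. For instance
  ∂EL = L − E.
The resulting 9×27 matrix has rank 8, and its Smith normal form has invariant factors (1,1,1,1,1,1,1,1).

∂_2: C_2 → C_1 acts by ∂[p,q,r] = [q,r] − [p,r] + [p,q]. For instance
  ∂DGL = GL − DL + DG,
  ∂GJL = JL − GL + GJ.
The 27×18 boundary matrix has rank 17 and Smith normal form diag(1,1,1,1,1,1,1,1,1,1,1,1,1,1,1,1,1).

Reading off H_k = ker ∂_k / im ∂_{k+1}:

  H_0: rank C_0 − rank ∂_1 = 9 − 8 = 1, and the invariant factors of ∂_1 are all 1, so H_0 = Z.
  H_1: rank ker ∂_1 − rank ∂_2 = (27 − 8) − 17 = 2, and the invariant factors of ∂_2 are all 1, so H_1 = Z^2.
  H_2: rank ker ∂_2 − rank ∂_3 = (18 − 17) − 0 = 1, and there is no ∂_3, so H_2 = Z.

(K is a triangulation of the torus T^2.)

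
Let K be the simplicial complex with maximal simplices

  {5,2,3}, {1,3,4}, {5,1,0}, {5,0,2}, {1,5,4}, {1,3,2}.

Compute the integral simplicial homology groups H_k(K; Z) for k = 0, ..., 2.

Take the total order 0 < 1 < 2 < 3 < 4 < 5 on the vertex set. Then K (dimension 2) consists of the simplices:

  0-simplices (6): [0], [1], [2], [3], [4], [5]
  1-simplices (12): [0,1], [0,2], [0,5], [1,2], [1,3], [1,4], [1,5], [2,3], [2,5], [3,4], [3,5], [4,5]
  2-simplices (6): [0,1,5], [0,2,5], [1,2,3], [1,3,4], [1,4,5], [2,3,5]

so the chain groups are C_0 ≅ Z^6, C_1 ≅ Z^12, C_2 ≅ Z^6.

The boundary map ∂_1: C_1 → C_0 sends each edge [p,q] (with p < q) to q − p.
This gives a 6×12 integer matrix of rank 5; reducing to Smith normal form yields diagonal entries (1,1,1,1,1).

The boundary map ∂_2: C_2 → C_1 maps a triangle to the signed sum of its edges. For instance
  ∂[1,3,4] = [3,4] − [1,4] + [1,3],
  ∂[2,3,5] = [3,5] − [2,5] + [2,3].
The resulting 12×6 matrix has rank 6, and its Smith normal form has invariant factors (1,1,1,1,1,1).

Computing H_k = (kernel of ∂_k) / (image of ∂_{k+1}):

  H_0: rank C_0 − rank ∂_1 = 6 − 5 = 1, and the invariant factors of ∂_1 are all 1, so H_0 ≅ Z.
  H_1: rank ker ∂_1 − rank ∂_2 = (12 − 5) − 6 = 1, and the invariant factors of ∂_2 are all 1, so H_1 ≅ Z.
  H_2: rank ker ∂_2 − rank ∂_3 = (6 − 6) − 0 = 0, and there is no ∂_3, so H_2 ≅ 0.

(K is a triangulation of the cylinder S^1 x I.)

H_0 ≅ Z,  H_1 ≅ Z,  H_2 = 0.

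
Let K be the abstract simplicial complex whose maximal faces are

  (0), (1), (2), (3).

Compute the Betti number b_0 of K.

b_0 = 4.

Take the total order 0 < 1 < 2 < 3 on the vertex set. Then K (dimension 0) consists of the simplices:

  0-simplices (4): [0], [1], [2], [3]

giving chain groups C_0 ≅ Z^4.

Reading off H_k = ker ∂_k / im ∂_{k+1}:

  H_0: rank C_0 − rank ∂_1 = 4 − 0 = 4, and there is no ∂_1, so H_0 = Z^4.

Hence the Betti numbers are b_0 = 4.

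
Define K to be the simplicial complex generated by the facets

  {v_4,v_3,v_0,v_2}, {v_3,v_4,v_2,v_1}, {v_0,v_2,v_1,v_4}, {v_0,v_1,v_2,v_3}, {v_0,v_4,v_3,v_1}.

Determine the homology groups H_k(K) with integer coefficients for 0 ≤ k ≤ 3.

Take the total order v_0 < v_1 < v_2 < v_3 < v_4 on the vertex set. Then K (dimension 3) consists of the simplices:

  0-simplices (5): [v_0], [v_1], [v_2], [v_3], [v_4]
  1-simplices (10): [v_0,v_1], [v_0,v_2], [v_0,v_3], [v_0,v_4], [v_1,v_2], [v_1,v_3], [v_1,v_4], [v_2,v_3], [v_2,v_4], [v_3,v_4]
  2-simplices (10): [v_0,v_1,v_2], [v_0,v_1,v_3], [v_0,v_1,v_4], [v_0,v_2,v_3], [v_0,v_2,v_4], [v_0,v_3,v_4], [v_1,v_2,v_3], [v_1,v_2,v_4], [v_1,v_3,v_4], [v_2,v_3,v_4]
  3-simplices (5): [v_0,v_1,v_2,v_3], [v_0,v_1,v_2,v_4], [v_0,v_1,v_3,v_4], [v_0,v_2,v_3,v_4], [v_1,v_2,v_3,v_4]

so the chain groups are C_0 ≅ Z^5, C_1 ≅ Z^10, C_2 ≅ Z^10, C_3 ≅ Z^5.

The boundary map ∂_1: C_1 → C_0 maps an edge to its endpoints' difference, ∂[p,q] = q − p.
The 5×10 boundary matrix has rank 4 and Smith normal form diag(1,1,1,1).

∂_2: C_2 → C_1 sends each 2-simplex [p,q,r] to [q,r] − [p,r] + [p,q]. For instance
  ∂[v_1,v_2,v_3] = [v_2,v_3] − [v_1,v_3] + [v_1,v_2],
  ∂[v_0,v_1,v_2] = [v_1,v_2] − [v_0,v_2] + [v_0,v_1].
The 10×10 boundary matrix has rank 6 and Smith normal form diag(1,1,1,1,1,1).

The boundary map ∂_3: C_3 → C_2 sends each 3-simplex σ to the alternating sum Σ_i (−1)^i (σ with its i-th vertex removed). For instance
  ∂[v_0,v_1,v_3,v_4] = [v_1,v_3,v_4] − [v_0,v_3,v_4] + [v_0,v_1,v_4] − [v_0,v_1,v_3],
  ∂[v_1,v_2,v_3,v_4] = [v_2,v_3,v_4] − [v_1,v_3,v_4] + [v_1,v_2,v_4] − [v_1,v_2,v_3].
The resulting 10×5 matrix has rank 4, and its Smith normal form has invariant factors (1,1,1,1).

From H_k ≅ ker(∂_k) / im(∂_{k+1}) we obtain:

  H_0: rank C_0 − rank ∂_1 = 5 − 4 = 1, and the invariant factors of ∂_1 are all 1, so H_0 = Z.
  H_1: rank ker ∂_1 − rank ∂_2 = (10 − 4) − 6 = 0, and the invariant factors of ∂_2 are all 1, so H_1 = 0.
  H_2: rank ker ∂_2 − rank ∂_3 = (10 − 6) − 4 = 0, and the invariant factors of ∂_3 are all 1, so H_2 = 0.
  H_3: rank ker ∂_3 − rank ∂_4 = (5 − 4) − 0 = 1, and there is no ∂_4, so H_3 = Z.

As a check, the Euler characteristic is 5 − 10 + 10 − 5 = 0, which agrees with 1 − 0 + 0 − 1 = 0.
(K is a triangulation of the 3-sphere S^3.)

H_0 = Z,  H_1 = 0,  H_2 = 0,  H_3 = Z.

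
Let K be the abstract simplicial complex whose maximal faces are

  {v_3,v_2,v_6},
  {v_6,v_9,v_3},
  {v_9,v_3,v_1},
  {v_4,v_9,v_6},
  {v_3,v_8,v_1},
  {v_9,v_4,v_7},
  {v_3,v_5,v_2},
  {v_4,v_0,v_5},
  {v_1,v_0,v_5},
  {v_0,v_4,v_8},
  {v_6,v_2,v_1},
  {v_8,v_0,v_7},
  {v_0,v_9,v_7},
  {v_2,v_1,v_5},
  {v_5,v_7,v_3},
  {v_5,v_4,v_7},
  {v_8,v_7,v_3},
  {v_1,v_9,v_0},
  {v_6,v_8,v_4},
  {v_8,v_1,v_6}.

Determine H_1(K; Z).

Order the vertices as v_0 < v_1 < v_2 < v_3 < v_4 < v_5 < v_6 < v_7 < v_8 < v_9. Listing each simplex with vertices in this order, K has dimension 2 with simplices:

  0-simplices (10): [v_0], [v_1], [v_2], [v_3], [v_4], [v_5], [v_6], [v_7], [v_8], [v_9]
  1-simplices (30): (30 of them)
  2-simplices (20): (20 of them)

so the chain groups are C_0 ≅ Z^10, C_1 ≅ Z^30, C_2 ≅ Z^20.

∂_1: C_1 → C_0 maps an edge to its endpoints' difference, ∂[p,q] = q − p. For instance
  ∂[v_4,v_8] = [v_8] − [v_4].
The 10×30 boundary matrix has rank 9 and Smith normal form diag(1,1,1,1,1,1,1,1,1).

Boundary ∂_2: C_2 → C_1 maps a triangle to the signed sum of its edges. For instance
  ∂[v_0,v_1,v_9] = [v_1,v_9] − [v_0,v_9] + [v_0,v_1],
  ∂[v_1,v_2,v_6] = [v_2,v_6] − [v_1,v_6] + [v_1,v_2].
The resulting 30×20 matrix has rank 20, and its Smith normal form has invariant factors (1,1,1,1,1,1,1,1,1,1,1,1,1,1,1,1,1,1,1,2).

From H_k ≅ ker(∂_k) / im(∂_{k+1}) we obtain:

  H_1: rank ker ∂_1 − rank ∂_2 = (30 − 9) − 20 = 1, and ∂_2 has invariant factor 2 > 1, so H_1 = Z ⊕ Z/2.

H_1 ≅ Z ⊕ Z/2.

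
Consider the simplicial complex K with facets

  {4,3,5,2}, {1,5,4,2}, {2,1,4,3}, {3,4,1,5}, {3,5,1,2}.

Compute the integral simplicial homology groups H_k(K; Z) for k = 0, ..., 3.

H_0 ≅ Z,  H_1 = 0,  H_2 = 0,  H_3 ≅ Z.

Order the vertices as 1 < 2 < 3 < 4 < 5. Listing each simplex with vertices in this order, K has dimension 3 with simplices:

  0-simplices (5): [1], [2], [3], [4], [5]
  1-simplices (10): [1,2], [1,3], [1,4], [1,5], [2,3], [2,4], [2,5], [3,4], [3,5], [4,5]
  2-simplices (10): [1,2,3], [1,2,4], [1,2,5], [1,3,4], [1,3,5], [1,4,5], [2,3,4], [2,3,5], [2,4,5], [3,4,5]
  3-simplices (5): [1,2,3,4], [1,2,3,5], [1,2,4,5], [1,3,4,5], [2,3,4,5]

so the chain groups are C_0 ≅ Z^5, C_1 ≅ Z^10, C_2 ≅ Z^10, C_3 ≅ Z^5.

∂_1: C_1 → C_0 is given by ∂[p,q] = [q] − [p]. For instance
  ∂[3,5] = [5] − [3].
This gives a 5×10 integer matrix of rank 4; reducing to Smith normal form yields diagonal entries (1,1,1,1).

Boundary ∂_2: C_2 → C_1 maps a triangle to the signed sum of its edges. For instance
  ∂[1,2,5] = [2,5] − [1,5] + [1,2],
  ∂[1,2,4] = [2,4] − [1,4] + [1,2].
The 10×10 boundary matrix has rank 6 and Smith normal form diag(1,1,1,1,1,1).

Boundary ∂_3: C_3 → C_2 sends each 3-simplex σ to the alternating sum Σ_i (−1)^i (σ with its i-th vertex removed). For instance
  ∂[1,2,3,5] = [2,3,5] − [1,3,5] + [1,2,5] − [1,2,3],
  ∂[1,2,4,5] = [2,4,5] − [1,4,5] + [1,2,5] − [1,2,4].
The 10×5 boundary matrix has rank 4 and Smith normal form diag(1,1,1,1).

Reading off H_k = ker ∂_k / im ∂_{k+1}:

  H_0: rank C_0 − rank ∂_1 = 5 − 4 = 1, and the invariant factors of ∂_1 are all 1, so H_0 ≅ Z.
  H_1: rank ker ∂_1 − rank ∂_2 = (10 − 4) − 6 = 0, and the invariant factors of ∂_2 are all 1, so H_1 ≅ 0.
  H_2: rank ker ∂_2 − rank ∂_3 = (10 − 6) − 4 = 0, and the invariant factors of ∂_3 are all 1, so H_2 ≅ 0.
  H_3: rank ker ∂_3 − rank ∂_4 = (5 − 4) − 0 = 1, and there is no ∂_4, so H_3 ≅ Z.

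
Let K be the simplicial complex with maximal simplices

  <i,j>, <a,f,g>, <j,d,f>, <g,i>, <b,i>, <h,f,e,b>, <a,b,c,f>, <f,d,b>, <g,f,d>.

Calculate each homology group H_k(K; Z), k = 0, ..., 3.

Order the vertices as a < b < c < d < e < f < g < h < i < j. Listing each simplex with vertices in this order, K has dimension 3 with simplices:

  0-simplices (10): a, b, c, d, e, f, g, h, i, j
  1-simplices (21): ab, ac, af, ag, bc, bd, be, bf, bh, bi, cf, df, dg, dj, ef, eh, fg, fh, fj, gi, ij
  2-simplices (12): abc, abf, acf, afg, bcf, bdf, bef, beh, bfh, dfg, dfj, efh
  3-simplices (2): abcf, befh

so the chain groups are C_0 ≅ Z^10, C_1 ≅ Z^21, C_2 ≅ Z^12, C_3 ≅ Z^2.

Boundary ∂_1: C_1 → C_0 sends each edge [p,q] (with p < q) to q − p. For instance
  ∂ac = c − a.
The resulting 10×21 matrix has rank 9, and its Smith normal form has invariant factors (1,1,1,1,1,1,1,1,1).

∂_2: C_2 → C_1 sends each 2-simplex [p,q,r] to [q,r] − [p,r] + [p,q]. For instance
  ∂bdf = df − bf + bd,
  ∂efh = fh − eh + ef.
As a 21×12 matrix over Z this has rank 10, with invariant factors (1,1,1,1,1,1,1,1,1,1).

Boundary ∂_3: C_3 → C_2 sends each 3-simplex σ to the alternating sum Σ_i (−1)^i (σ with its i-th vertex removed). For instance
  ∂befh = efh − bfh + beh − bef,
  ∂abcf = bcf − acf + abf − abc.
The resulting 12×2 matrix has rank 2, and its Smith normal form has invariant factors (1,1).

Now H_k = ker ∂_k / im ∂_{k+1}, so:

  H_0: rank C_0 − rank ∂_1 = 10 − 9 = 1, and the invariant factors of ∂_1 are all 1, so H_0 ≅ Z.
  H_1: rank ker ∂_1 − rank ∂_2 = (21 − 9) − 10 = 2, and the invariant factors of ∂_2 are all 1, so H_1 ≅ Z^2.
  H_2: rank ker ∂_2 − rank ∂_3 = (12 − 10) − 2 = 0, and the invariant factors of ∂_3 are all 1, so H_2 ≅ 0.
  H_3: rank ker ∂_3 − rank ∂_4 = (2 − 2) − 0 = 0, and there is no ∂_4, so H_3 ≅ 0.

As a check, the Euler characteristic is 10 − 21 + 12 − 2 = -1, which agrees with 1 − 2 + 0 − 0 = -1.

H_0 = Z,  H_1 = Z^2,  H_2 = 0,  H_3 = 0.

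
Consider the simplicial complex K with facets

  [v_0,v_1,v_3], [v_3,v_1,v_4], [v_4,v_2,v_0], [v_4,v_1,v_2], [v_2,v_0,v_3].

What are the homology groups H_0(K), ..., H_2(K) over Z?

H_0 ≅ Z,  H_1 ≅ Z,  H_2 = 0.

Take the total order v_0 < v_1 < v_2 < v_3 < v_4 on the vertex set. Then K (dimension 2) consists of the simplices:

  0-simplices (5): [v_0], [v_1], [v_2], [v_3], [v_4]
  1-simplices (10): [v_0,v_1], [v_0,v_2], [v_0,v_3], [v_0,v_4], [v_1,v_2], [v_1,v_3], [v_1,v_4], [v_2,v_3], [v_2,v_4], [v_3,v_4]
  2-simplices (5): [v_0,v_1,v_3], [v_0,v_2,v_3], [v_0,v_2,v_4], [v_1,v_2,v_4], [v_1,v_3,v_4]

Hence C_0 ≅ Z^5, C_1 ≅ Z^10, C_2 ≅ Z^5.

Boundary ∂_1: C_1 → C_0 is given by ∂[p,q] = [q] − [p].
This gives a 5×10 integer matrix of rank 4; reducing to Smith normal form yields diagonal entries (1,1,1,1).

Boundary ∂_2: C_2 → C_1 sends each 2-simplex [p,q,r] to [q,r] − [p,r] + [p,q]. For instance
  ∂[v_0,v_2,v_3] = [v_2,v_3] − [v_0,v_3] + [v_0,v_2],
  ∂[v_0,v_2,v_4] = [v_2,v_4] − [v_0,v_4] + [v_0,v_2].
The 10×5 boundary matrix has rank 5 and Smith normal form diag(1,1,1,1,1).

Reading off H_k = ker ∂_k / im ∂_{k+1}:

  H_0: rank C_0 − rank ∂_1 = 5 − 4 = 1, and the invariant factors of ∂_1 are all 1, so H_0 = Z.
  H_1: rank ker ∂_1 − rank ∂_2 = (10 − 4) − 5 = 1, and the invariant factors of ∂_2 are all 1, so H_1 = Z.
  H_2: rank ker ∂_2 − rank ∂_3 = (5 − 5) − 0 = 0, and there is no ∂_3, so H_2 = 0.

As a check, the Euler characteristic is 5 − 10 + 5 = 0, which agrees with 1 − 1 + 0 = 0.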